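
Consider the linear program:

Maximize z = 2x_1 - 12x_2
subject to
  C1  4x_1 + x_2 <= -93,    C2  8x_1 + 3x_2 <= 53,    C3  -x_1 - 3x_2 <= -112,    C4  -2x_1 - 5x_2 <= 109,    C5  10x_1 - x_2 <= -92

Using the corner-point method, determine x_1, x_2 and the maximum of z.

Feasible corners and z = 2x_1 - 12x_2:
  (-83, 239) → z = -3034
  (-391/11, 541/11) → z = -7274/11
  (-887, 333) → z = -5770
The feasible region is unbounded (it extends along (-3, 8), (-5, 2)), but z strictly decreases along every unbounded feasible direction, so there is no improving ray and the maximum is attained at a vertex.

The optimum lies where 4x_1 + x_2 = -93 and -x_1 - 3x_2 = -112.
Solving simultaneously gives x_1 = -391/11, x_2 = 541/11.

x_1 = -391/11, x_2 = 541/11, maximum z = -7274/11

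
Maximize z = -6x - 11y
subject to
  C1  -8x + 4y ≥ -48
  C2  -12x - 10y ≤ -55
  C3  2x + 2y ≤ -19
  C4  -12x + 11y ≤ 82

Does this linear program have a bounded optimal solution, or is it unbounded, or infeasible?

The boundaries -8x + 4y = -48 and -12x - 10y = -55 meet at (175/32, -17/16), but that point violates 2x + 2y ≤ -19. Every candidate vertex is excluded by some other constraint, so the feasible region is empty.

infeasible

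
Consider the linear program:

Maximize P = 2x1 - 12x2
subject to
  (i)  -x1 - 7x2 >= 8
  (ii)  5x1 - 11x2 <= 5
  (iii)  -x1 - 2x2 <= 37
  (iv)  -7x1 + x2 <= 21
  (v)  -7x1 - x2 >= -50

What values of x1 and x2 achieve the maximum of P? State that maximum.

x1 = -59/18, x2 = -35/18, maximum P = 151/9

Feasible corners and P = 2x1 - 12x2:
  (-53/46, -45/46) → P = 217/23
  (-31/10, -7/10) → P = 11/5
  (-59/18, -35/18) → P = 151/9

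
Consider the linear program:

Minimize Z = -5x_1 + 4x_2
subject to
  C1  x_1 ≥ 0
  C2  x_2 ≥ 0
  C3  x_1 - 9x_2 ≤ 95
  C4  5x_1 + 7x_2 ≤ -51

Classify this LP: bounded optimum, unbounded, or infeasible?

infeasible

The boundaries x_1 = 0 and x_2 = 0 meet at (0, 0), but that point violates 5x_1 + 7x_2 ≤ -51. Every candidate vertex is excluded by some other constraint, so the feasible region is empty.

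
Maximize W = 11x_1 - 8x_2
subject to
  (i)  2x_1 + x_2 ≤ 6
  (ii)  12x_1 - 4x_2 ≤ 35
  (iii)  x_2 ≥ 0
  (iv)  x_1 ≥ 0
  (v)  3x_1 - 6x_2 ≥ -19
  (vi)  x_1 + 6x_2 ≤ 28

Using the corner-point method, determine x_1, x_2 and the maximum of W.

Corner points and W = 11x_1 - 8x_2:
  (59/20, 1/10) → W = 633/20
  (17/15, 56/15) → W = -87/5
  (35/12, 0) → W = 385/12
  (0, 0) → W = 0
  (0, 19/6) → W = -76/3

The binding constraints are 12x_1 - 4x_2 = 35 and x_2 = 0.
Solving simultaneously gives x_1 = 35/12, x_2 = 0.

x_1 = 35/12, x_2 = 0, maximum W = 385/12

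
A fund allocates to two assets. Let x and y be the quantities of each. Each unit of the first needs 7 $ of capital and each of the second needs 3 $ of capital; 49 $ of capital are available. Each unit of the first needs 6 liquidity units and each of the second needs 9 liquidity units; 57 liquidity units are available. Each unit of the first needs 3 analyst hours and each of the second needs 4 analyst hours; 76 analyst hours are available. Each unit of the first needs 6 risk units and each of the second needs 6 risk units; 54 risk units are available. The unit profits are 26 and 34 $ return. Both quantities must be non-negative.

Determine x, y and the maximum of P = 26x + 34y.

x = 6, y = 7/3, maximum P = 706/3

Extreme points and P = 26x + 34y:
  (0, 0) → P = 0
  (0, 19/3) → P = 646/3
  (7, 0) → P = 182
  (6, 7/3) → P = 706/3

The binding constraints are 7x + 3y = 49 and 6x + 9y = 57.
Solving simultaneously gives x = 6, y = 7/3.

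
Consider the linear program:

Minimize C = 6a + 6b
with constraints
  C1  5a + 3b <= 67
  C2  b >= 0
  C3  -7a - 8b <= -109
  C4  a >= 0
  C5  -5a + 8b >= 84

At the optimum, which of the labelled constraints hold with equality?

C3 and C4

Feasible corners and C = 6a + 6b:
  (0, 67/3) → C = 134
  (284/55, 151/11) → C = 6234/55
  (0, 109/8) → C = 327/4
  (25/12, 1133/96) → C = 1333/16

The minimum is at (0, 109/8). Substituting into each constraint, equality holds for C3 and C4; the remaining constraints have slack.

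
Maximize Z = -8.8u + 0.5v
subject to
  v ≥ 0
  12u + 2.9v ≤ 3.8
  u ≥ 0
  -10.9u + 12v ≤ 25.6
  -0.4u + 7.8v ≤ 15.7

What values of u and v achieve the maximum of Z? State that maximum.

Feasible corners and Z = -8.8u + 0.5v:
  (19/60, 0) → Z = -209/75
  (0, 0) → Z = 0
  (0, 38/29) → Z = 19/29

At the optimal vertex, 12u + 2.9v = 3.8 and u = 0.
Solving simultaneously gives u = 0, v = 38/29.

u = 0, v = 38/29, maximum Z = 19/29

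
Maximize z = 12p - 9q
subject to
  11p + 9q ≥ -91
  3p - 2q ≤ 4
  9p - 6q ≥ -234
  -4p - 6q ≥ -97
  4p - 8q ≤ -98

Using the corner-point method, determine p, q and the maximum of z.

Corner points and z = 12p - 9q:
  (-884/49, 585/49) → z = -15873/49
  (-805/62, 357/62) → z = -12873/62
  (-137/13, 603/26) → z = -8715/26
  (47/14, 195/14) → z = -1191/14

At the optimal vertex, -4p - 6q = -97 and 4p - 8q = -98.
Solving simultaneously gives p = 47/14, q = 195/14.

p = 47/14, q = 195/14, maximum z = -1191/14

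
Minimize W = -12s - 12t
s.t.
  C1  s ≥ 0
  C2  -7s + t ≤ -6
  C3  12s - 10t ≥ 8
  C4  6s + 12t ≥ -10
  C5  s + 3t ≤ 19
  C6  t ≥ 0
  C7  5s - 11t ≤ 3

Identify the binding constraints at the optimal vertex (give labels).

Vertices and W = -12s - 12t:
  (26/29, 8/29) → W = -408/29
  (7/8, 1/8) → W = -12
  (107/23, 110/23) → W = -2604/23
  (109/13, 46/13) → W = -1860/13

The minimum is at (109/13, 46/13). Substituting into each constraint, equality holds for C5 and C7; the remaining constraints have slack.

C5 and C7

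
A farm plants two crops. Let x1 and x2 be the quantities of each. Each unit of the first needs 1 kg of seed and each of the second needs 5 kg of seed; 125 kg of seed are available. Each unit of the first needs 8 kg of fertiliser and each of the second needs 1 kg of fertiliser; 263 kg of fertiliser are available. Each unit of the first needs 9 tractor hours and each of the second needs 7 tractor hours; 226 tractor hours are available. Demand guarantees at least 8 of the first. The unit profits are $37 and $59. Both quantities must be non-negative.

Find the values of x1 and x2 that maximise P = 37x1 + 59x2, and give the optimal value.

Feasible corners and P = 37x1 + 59x2:
  (226/9, 0) → P = 8362/9
  (8, 0) → P = 296
  (8, 22) → P = 1594

The optimum lies where 9x1 + 7x2 = 226 and x1 = 8.
Solving simultaneously gives x1 = 8, x2 = 22.

x1 = 8, x2 = 22, maximum P = 1594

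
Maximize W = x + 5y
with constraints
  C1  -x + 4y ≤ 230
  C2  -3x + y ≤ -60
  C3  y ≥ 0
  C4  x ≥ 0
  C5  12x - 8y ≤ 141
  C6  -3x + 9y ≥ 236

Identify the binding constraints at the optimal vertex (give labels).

Extreme points and W = x + 5y:
  (470/11, 750/11) → W = 4220/11
  (601/10, 2901/40) → W = 16909/40
  (97/3, 37) → W = 652/3
  (451/12, 155/4) → W = 694/3

The maximum is at (601/10, 2901/40). Substituting into each constraint, equality holds for C1 and C5; the remaining constraints have slack.

C1 and C5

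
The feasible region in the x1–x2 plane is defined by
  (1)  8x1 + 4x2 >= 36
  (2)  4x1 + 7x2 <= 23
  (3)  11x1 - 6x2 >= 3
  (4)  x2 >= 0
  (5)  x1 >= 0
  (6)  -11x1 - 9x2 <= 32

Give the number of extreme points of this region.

The feasible vertices (each the meet of two boundaries and inside every other half-plane) are:
  (4, 1)
  (9/2, 0)
  (23/4, 0)

3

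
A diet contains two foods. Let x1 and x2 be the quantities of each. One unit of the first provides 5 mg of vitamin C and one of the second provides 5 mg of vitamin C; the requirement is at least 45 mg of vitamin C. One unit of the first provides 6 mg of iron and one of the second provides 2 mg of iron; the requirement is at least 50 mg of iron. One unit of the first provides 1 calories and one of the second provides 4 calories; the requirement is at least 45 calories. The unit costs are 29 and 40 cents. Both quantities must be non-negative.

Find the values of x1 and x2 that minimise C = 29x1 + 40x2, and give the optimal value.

Extreme points and C = 29x1 + 40x2:
  (0, 25) → C = 1000
  (45, 0) → C = 1305
  (5, 10) → C = 545
The feasible region is unbounded (it extends along (0, 1), (1, 0)), but C strictly increases along every unbounded feasible direction, so there is no improving ray and the minimum is attained at a vertex.

The optimum lies where 6x1 + 2x2 = 50 and x1 + 4x2 = 45.
Solving simultaneously gives x1 = 5, x2 = 10.

x1 = 5, x2 = 10, minimum C = 545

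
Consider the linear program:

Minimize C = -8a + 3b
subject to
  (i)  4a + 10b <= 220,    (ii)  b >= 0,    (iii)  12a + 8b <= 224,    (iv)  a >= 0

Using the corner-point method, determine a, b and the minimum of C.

Feasible corners and C = -8a + 3b:
  (60/11, 218/11) → C = 174/11
  (0, 22) → C = 66
  (56/3, 0) → C = -448/3
  (0, 0) → C = 0

The binding constraints are b = 0 and 12a + 8b = 224.
Solving simultaneously gives a = 56/3, b = 0.

a = 56/3, b = 0, minimum C = -448/3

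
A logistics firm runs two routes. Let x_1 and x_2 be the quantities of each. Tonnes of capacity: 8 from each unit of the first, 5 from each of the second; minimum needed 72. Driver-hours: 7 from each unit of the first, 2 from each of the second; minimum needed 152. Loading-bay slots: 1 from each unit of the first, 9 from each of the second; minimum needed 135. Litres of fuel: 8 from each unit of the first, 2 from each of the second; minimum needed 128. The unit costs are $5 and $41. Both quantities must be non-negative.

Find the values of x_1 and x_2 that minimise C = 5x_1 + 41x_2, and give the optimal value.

Feasible corners and C = 5x_1 + 41x_2:
  (0, 76) → C = 3116
  (135, 0) → C = 675
  (18, 13) → C = 623
The feasible region is unbounded (it extends along (0, 1), (1, 0)), but C strictly increases along every unbounded feasible direction, so there is no improving ray and the minimum is attained at a vertex.

x_1 = 18, x_2 = 13, minimum C = 623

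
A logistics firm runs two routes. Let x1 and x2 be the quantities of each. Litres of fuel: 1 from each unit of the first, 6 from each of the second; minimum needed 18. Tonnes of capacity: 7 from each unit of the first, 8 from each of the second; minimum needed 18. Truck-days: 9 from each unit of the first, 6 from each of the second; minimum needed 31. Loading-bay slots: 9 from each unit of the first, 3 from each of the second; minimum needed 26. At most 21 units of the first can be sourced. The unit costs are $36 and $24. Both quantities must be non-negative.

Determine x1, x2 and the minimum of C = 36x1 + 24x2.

Vertices and C = 36x1 + 24x2:
  (0, 26/3) → C = 208
  (18, 0) → C = 648
  (21, 0) → C = 756
  (2, 8/3) → C = 136
The feasible region is unbounded (it extends along (0, 1)), but C strictly increases along every unbounded feasible direction, so there is no improving ray and the minimum is attained at a vertex.

x1 = 2, x2 = 8/3, minimum C = 136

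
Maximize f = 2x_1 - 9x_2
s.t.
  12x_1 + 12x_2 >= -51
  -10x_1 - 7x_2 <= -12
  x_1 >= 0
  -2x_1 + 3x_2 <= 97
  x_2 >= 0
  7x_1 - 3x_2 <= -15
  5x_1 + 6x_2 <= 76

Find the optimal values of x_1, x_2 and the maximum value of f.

Extreme points and f = 2x_1 - 9x_2:
  (0, 5) → f = -45
  (0, 38/3) → f = -114
  (46/19, 607/57) → f = -91

The binding constraints are x_1 = 0 and 7x_1 - 3x_2 = -15.
Solving simultaneously gives x_1 = 0, x_2 = 5.

x_1 = 0, x_2 = 5, maximum f = -45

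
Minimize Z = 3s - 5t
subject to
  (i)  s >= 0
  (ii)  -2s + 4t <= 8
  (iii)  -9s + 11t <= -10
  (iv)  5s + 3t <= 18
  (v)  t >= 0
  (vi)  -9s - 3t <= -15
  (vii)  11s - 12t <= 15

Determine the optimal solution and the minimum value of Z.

s = 114/41, t = 56/41, minimum Z = 62/41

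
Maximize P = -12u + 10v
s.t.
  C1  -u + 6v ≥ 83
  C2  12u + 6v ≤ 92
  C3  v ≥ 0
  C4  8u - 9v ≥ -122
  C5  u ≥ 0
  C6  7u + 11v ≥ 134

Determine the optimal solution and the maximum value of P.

u = 5/13, v = 542/39, maximum P = 5240/39

Extreme points and P = -12u + 10v:
  (9/13, 544/39) → P = 5116/39
  (5/13, 542/39) → P = 5240/39
  (8/13, 550/39) → P = 5212/39

The optimum lies where -u + 6v = 83 and 8u - 9v = -122.
Solving simultaneously gives u = 5/13, v = 542/39.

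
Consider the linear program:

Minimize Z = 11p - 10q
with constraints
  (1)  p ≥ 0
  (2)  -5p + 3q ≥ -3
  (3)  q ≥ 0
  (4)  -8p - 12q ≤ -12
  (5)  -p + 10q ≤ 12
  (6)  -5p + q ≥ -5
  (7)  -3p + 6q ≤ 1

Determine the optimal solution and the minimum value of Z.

Corner points and Z = 11p - 10q:
  (6/7, 3/7) → Z = 36/7
  (1, 2/3) → Z = 13/3
  (5/7, 11/21) → Z = 55/21

p = 5/7, q = 11/21, minimum Z = 55/21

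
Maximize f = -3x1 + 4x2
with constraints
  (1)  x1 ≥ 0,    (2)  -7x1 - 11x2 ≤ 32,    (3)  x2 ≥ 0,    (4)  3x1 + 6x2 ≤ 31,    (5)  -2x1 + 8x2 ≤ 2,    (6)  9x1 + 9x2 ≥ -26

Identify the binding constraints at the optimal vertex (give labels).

Vertices and f = -3x1 + 4x2:
  (0, 0) → f = 0
  (0, 1/4) → f = 1
  (31/3, 0) → f = -31
  (59/9, 17/9) → f = -109/9

The maximum is at (0, 1/4). Substituting into each constraint, equality holds for (1) and (5); the remaining constraints have slack.

(1) and (5)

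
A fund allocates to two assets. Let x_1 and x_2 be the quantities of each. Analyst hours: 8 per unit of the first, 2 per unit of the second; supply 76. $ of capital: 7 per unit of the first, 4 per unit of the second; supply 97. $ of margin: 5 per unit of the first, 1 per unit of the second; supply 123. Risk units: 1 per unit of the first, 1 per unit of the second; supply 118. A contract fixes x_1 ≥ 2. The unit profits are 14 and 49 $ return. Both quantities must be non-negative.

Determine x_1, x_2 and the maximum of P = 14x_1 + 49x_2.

Corner points and P = 14x_1 + 49x_2:
  (19/2, 0) → P = 133
  (2, 0) → P = 28
  (55/9, 122/9) → P = 6748/9
  (2, 83/4) → P = 4179/4

x_1 = 2, x_2 = 83/4, maximum P = 4179/4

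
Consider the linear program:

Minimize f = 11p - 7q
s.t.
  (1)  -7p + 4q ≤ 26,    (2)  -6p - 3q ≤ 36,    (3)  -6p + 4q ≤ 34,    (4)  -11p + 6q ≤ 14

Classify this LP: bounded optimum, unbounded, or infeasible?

bounded optimum

Vertices and f = 11p - 7q:
  (-86/23, -104/23) → f = -218/23
  (37/2, 145/4) → f = -201/4
The feasible region has finitely many vertices and no improving ray; the minimum is -201/4 at (37/2, 145/4).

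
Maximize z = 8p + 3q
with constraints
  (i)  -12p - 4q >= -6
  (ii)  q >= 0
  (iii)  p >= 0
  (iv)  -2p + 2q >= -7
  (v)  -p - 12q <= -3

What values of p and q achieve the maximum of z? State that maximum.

Feasible corners and z = 8p + 3q:
  (0, 3/2) → z = 9/2
  (3/7, 3/14) → z = 57/14
  (0, 1/4) → z = 3/4

p = 0, q = 3/2, maximum z = 9/2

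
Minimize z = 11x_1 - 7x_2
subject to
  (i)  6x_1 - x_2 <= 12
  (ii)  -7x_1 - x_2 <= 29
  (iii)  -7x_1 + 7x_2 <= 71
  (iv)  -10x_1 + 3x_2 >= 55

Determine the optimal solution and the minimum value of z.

x_1 = -137/28, x_2 = 21/4, minimum z = -634/7

The binding constraints are -7x_1 - x_2 = 29 and -7x_1 + 7x_2 = 71.
Solving simultaneously gives x_1 = -137/28, x_2 = 21/4.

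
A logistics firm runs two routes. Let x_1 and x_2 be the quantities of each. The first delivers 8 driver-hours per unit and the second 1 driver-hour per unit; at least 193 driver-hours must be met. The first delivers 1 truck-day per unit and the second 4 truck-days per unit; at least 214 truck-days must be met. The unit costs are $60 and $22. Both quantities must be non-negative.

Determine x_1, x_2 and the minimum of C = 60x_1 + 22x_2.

Vertices and C = 60x_1 + 22x_2:
  (0, 193) → C = 4246
  (214, 0) → C = 12840
  (18, 49) → C = 2158
The feasible region is unbounded (it extends along (0, 1), (1, 0)), but C strictly increases along every unbounded feasible direction, so there is no improving ray and the minimum is attained at a vertex.

x_1 = 18, x_2 = 49, minimum C = 2158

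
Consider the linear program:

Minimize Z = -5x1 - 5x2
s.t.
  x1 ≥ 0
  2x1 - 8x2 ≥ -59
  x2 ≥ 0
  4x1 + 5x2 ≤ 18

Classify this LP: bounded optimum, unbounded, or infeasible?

bounded optimum

Corner points and Z = -5x1 - 5x2:
  (0, 0) → Z = 0
  (0, 18/5) → Z = -18
  (9/2, 0) → Z = -45/2
The feasible region has finitely many vertices and no improving ray; the minimum is -45/2 at (9/2, 0).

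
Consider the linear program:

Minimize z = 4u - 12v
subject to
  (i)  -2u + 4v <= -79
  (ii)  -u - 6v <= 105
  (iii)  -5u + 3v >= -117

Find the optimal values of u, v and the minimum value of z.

Corner points and z = 4u - 12v:
  (27/8, -289/16) → z = 921/4
  (33/2, -23/2) → z = 204
  (129/11, -214/11) → z = 3084/11

u = 33/2, v = -23/2, minimum z = 204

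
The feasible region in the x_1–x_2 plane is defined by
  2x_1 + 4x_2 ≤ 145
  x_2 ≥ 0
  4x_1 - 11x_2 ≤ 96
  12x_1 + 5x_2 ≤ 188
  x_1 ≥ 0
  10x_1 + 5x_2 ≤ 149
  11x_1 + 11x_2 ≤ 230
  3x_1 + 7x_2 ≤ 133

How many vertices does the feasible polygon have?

5

Intersecting each pair of boundary lines and keeping only the points that satisfy every inequality leaves:
  (0, 0)
  (149/10, 0)
  (0, 19)
  (489/55, 661/55)
  (147/44, 773/44)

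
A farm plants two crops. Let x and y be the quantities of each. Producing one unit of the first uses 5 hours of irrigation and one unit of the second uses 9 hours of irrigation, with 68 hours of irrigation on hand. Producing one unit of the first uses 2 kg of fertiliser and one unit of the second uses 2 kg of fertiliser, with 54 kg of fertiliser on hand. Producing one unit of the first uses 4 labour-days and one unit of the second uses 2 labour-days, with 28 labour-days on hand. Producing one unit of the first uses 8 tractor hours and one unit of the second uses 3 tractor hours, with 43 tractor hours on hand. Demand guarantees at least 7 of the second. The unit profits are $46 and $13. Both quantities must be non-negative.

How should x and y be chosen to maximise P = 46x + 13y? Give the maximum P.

Feasible corners and P = 46x + 13y:
  (0, 68/9) → P = 884/9
  (0, 7) → P = 91
  (1, 7) → P = 137

The optimum lies where 5x + 9y = 68 and y = 7.
Solving simultaneously gives x = 1, y = 7.

x = 1, y = 7, maximum P = 137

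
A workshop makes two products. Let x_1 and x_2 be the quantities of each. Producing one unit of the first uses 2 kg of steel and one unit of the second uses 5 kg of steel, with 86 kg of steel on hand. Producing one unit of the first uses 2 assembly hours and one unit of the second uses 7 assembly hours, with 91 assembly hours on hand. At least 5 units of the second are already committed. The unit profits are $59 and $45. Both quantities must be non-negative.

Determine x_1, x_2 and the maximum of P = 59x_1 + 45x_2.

Extreme points and P = 59x_1 + 45x_2:
  (0, 13) → P = 585
  (0, 5) → P = 225
  (28, 5) → P = 1877

At the optimal vertex, 2x_1 + 7x_2 = 91 and x_2 = 5.
Solving simultaneously gives x_1 = 28, x_2 = 5.

x_1 = 28, x_2 = 5, maximum P = 1877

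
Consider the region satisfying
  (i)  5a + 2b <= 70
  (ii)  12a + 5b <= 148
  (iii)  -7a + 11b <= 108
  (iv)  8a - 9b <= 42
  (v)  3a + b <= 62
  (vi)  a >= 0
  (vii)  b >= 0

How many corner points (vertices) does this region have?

Intersecting each pair of boundary lines and keeping only the points that satisfy every inequality leaves:
  (1088/167, 2332/167)
  (771/74, 170/37)
  (0, 108/11)
  (21/4, 0)
  (0, 0)

5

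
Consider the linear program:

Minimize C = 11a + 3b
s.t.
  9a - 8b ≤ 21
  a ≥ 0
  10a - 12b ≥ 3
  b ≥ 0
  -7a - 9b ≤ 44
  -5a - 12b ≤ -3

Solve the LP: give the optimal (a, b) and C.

Feasible corners and C = 11a + 3b:
  (57/7, 183/28) → C = 3057/28
  (7/3, 0) → C = 77/3
  (2/5, 1/12) → C = 93/20
  (3/5, 0) → C = 33/5

a = 2/5, b = 1/12, minimum C = 93/20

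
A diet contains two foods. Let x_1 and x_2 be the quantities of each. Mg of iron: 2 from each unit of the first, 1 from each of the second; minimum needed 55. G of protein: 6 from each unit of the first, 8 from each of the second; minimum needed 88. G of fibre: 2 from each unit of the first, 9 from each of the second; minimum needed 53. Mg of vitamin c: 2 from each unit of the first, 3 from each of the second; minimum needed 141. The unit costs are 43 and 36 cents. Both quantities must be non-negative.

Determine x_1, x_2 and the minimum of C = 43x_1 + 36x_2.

Feasible corners and C = 43x_1 + 36x_2:
  (0, 55) → C = 1980
  (141/2, 0) → C = 6063/2
  (6, 43) → C = 1806
The feasible region is unbounded (it extends along (0, 1), (1, 0)), but C strictly increases along every unbounded feasible direction, so there is no improving ray and the minimum is attained at a vertex.

x_1 = 6, x_2 = 43, minimum C = 1806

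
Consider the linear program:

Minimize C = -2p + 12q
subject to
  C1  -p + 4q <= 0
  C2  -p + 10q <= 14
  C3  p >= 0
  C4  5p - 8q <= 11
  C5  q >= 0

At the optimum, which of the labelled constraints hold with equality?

C4 and C5

Corner points and C = -2p + 12q:
  (0, 0) → C = 0
  (11/3, 11/12) → C = 11/3
  (11/5, 0) → C = -22/5

The minimum is at (11/5, 0). Substituting into each constraint, equality holds for C4 and C5; the remaining constraints have slack.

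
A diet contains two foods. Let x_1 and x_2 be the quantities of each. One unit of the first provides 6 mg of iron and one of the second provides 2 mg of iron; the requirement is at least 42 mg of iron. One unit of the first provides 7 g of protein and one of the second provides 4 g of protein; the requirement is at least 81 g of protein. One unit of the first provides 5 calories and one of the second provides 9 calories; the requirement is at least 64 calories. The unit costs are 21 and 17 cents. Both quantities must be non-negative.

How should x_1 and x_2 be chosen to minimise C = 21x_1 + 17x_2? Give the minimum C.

The feasible region is unbounded (it extends along (0, 1), (1, 0)), but C strictly increases along every unbounded feasible direction, so there is no improving ray and the minimum is attained at a vertex.

x_1 = 11, x_2 = 1, minimum C = 248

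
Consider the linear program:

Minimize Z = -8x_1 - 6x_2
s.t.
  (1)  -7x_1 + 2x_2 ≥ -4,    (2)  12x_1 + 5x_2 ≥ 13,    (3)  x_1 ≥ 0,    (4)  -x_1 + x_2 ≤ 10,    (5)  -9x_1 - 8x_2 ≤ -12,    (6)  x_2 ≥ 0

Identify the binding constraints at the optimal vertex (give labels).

Corner points and Z = -8x_1 - 6x_2:
  (46/59, 43/59) → Z = -626/59
  (24/5, 74/5) → Z = -636/5
  (0, 13/5) → Z = -78/5
  (0, 10) → Z = -60

The minimum is at (24/5, 74/5). Substituting into each constraint, equality holds for (1) and (4); the remaining constraints have slack.

(1) and (4)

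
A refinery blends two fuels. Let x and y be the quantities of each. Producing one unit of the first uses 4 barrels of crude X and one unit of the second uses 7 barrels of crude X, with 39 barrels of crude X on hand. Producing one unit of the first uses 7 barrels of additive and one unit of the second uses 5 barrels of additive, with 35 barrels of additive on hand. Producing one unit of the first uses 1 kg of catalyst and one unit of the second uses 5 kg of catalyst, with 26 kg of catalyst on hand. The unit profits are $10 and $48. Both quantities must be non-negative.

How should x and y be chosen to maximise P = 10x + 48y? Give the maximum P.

x = 1, y = 5, maximum P = 250

Vertices and P = 10x + 48y:
  (0, 0) → P = 0
  (0, 26/5) → P = 1248/5
  (5, 0) → P = 50
  (50/29, 133/29) → P = 6884/29
  (1, 5) → P = 250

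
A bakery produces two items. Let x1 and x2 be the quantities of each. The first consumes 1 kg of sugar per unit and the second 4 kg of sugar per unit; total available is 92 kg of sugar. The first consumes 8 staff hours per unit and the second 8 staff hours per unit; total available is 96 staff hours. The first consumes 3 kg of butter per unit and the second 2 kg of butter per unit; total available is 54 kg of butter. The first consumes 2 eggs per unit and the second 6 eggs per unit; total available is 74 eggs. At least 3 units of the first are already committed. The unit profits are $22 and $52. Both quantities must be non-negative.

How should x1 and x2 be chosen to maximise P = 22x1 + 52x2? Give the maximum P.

Corner points and P = 22x1 + 52x2:
  (12, 0) → P = 264
  (3, 0) → P = 66
  (3, 9) → P = 534

x1 = 3, x2 = 9, maximum P = 534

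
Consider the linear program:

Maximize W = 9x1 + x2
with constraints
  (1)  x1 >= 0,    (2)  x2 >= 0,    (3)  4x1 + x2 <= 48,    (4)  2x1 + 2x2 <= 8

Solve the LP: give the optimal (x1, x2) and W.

Vertices and W = 9x1 + x2:
  (0, 0) → W = 0
  (0, 4) → W = 4
  (4, 0) → W = 36

x1 = 4, x2 = 0, maximum W = 36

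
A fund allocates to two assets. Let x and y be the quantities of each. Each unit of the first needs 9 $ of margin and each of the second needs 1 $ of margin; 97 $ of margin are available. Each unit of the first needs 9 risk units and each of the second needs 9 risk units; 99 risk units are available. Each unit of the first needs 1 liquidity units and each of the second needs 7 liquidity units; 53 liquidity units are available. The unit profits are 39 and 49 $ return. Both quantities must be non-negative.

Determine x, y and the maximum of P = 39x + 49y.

Feasible corners and P = 39x + 49y:
  (0, 0) → P = 0
  (0, 53/7) → P = 371
  (97/9, 0) → P = 1261/3
  (43/4, 1/4) → P = 863/2
  (4, 7) → P = 499

At the optimal vertex, 9x + 9y = 99 and x + 7y = 53.
Solving simultaneously gives x = 4, y = 7.

x = 4, y = 7, maximum P = 499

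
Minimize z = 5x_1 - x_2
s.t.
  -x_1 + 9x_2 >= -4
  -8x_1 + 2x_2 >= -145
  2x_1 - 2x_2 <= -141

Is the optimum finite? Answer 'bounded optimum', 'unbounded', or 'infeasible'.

From the feasible point (-1277/16, -149/16), moving in the direction (-9, -1) keeps every constraint satisfied while z decreases without bound.

unbounded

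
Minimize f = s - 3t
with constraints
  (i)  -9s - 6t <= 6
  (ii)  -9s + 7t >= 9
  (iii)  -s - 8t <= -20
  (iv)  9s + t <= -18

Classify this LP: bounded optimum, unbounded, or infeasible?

unbounded

From the feasible point (-28/11, 31/11), moving in the direction (-1, 9) keeps every constraint satisfied while f decreases without bound.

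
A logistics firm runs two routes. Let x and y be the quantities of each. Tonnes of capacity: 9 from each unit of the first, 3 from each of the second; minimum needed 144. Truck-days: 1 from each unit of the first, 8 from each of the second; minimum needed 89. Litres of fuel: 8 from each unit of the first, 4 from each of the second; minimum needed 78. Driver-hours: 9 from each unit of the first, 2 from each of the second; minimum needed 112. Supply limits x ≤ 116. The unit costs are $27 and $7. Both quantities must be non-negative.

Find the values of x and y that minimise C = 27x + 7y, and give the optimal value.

The feasible region is unbounded (it extends along (0, 1)), but C strictly increases along every unbounded feasible direction, so there is no improving ray and the minimum is attained at a vertex.

The binding constraints are 9x + 3y = 144 and 9x + 2y = 112.
Solving simultaneously gives x = 16/3, y = 32.

x = 16/3, y = 32, minimum C = 368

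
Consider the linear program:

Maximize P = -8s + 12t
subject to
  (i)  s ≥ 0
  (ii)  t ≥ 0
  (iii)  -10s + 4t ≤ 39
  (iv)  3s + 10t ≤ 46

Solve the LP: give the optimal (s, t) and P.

s = 0, t = 23/5, maximum P = 276/5

The binding constraints are s = 0 and 3s + 10t = 46.
Solving simultaneously gives s = 0, t = 23/5.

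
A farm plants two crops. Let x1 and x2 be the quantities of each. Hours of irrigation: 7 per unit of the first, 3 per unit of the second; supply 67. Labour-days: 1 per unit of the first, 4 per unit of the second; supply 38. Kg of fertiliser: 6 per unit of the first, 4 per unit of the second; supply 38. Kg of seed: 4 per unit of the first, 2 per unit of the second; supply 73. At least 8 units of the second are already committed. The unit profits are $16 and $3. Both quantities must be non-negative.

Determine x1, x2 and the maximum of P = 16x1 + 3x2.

x1 = 1, x2 = 8, maximum P = 40

Feasible corners and P = 16x1 + 3x2:
  (0, 19/2) → P = 57/2
  (0, 8) → P = 24
  (1, 8) → P = 40

The optimum lies where 6x1 + 4x2 = 38 and x2 = 8.
Solving simultaneously gives x1 = 1, x2 = 8.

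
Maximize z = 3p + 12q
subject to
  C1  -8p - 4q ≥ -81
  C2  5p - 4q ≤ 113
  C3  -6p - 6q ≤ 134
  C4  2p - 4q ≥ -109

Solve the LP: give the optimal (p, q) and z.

p = -14/5, q = 517/20, maximum z = 1509/5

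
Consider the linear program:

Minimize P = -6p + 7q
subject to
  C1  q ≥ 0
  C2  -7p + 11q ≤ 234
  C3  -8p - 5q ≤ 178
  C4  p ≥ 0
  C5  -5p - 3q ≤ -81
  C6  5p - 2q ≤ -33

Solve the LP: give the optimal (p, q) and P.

p = 63/25, q = 114/5, minimum P = 3612/25

Extreme points and P = -6p + 7q:
  (189/76, 1737/76) → P = 11025/76
  (105/41, 939/41) → P = 5943/41
  (63/25, 114/5) → P = 3612/25

The optimum lies where -5p - 3q = -81 and 5p - 2q = -33.
Solving simultaneously gives p = 63/25, q = 114/5.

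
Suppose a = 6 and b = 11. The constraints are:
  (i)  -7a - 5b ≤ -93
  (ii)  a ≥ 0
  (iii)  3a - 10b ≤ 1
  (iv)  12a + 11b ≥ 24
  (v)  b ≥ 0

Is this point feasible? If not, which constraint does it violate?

feasible

(i): -97 ≤ -93 ✓
(ii): 6 ≥ 0 ✓
(iii): -92 ≤ 1 ✓
(iv): 193 ≥ 24 ✓
(v): 11 ≥ 0 ✓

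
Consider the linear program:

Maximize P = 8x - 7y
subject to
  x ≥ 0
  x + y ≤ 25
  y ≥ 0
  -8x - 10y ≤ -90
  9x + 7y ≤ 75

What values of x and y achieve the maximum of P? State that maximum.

Feasible corners and P = 8x - 7y:
  (0, 9) → P = -63
  (0, 75/7) → P = -75
  (60/17, 105/17) → P = -15

The optimum lies where -8x - 10y = -90 and 9x + 7y = 75.
Solving simultaneously gives x = 60/17, y = 105/17.

x = 60/17, y = 105/17, maximum P = -15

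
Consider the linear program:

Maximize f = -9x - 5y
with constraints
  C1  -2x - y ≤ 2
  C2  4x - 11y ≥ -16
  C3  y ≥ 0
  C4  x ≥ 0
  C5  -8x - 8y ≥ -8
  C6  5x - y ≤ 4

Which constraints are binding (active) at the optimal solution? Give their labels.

C3 and C4

Vertices and f = -9x - 5y:
  (0, 0) → f = 0
  (4/5, 0) → f = -36/5
  (0, 1) → f = -5
  (5/6, 1/6) → f = -25/3

The maximum is at (0, 0). Substituting into each constraint, equality holds for C3 and C4; the remaining constraints have slack.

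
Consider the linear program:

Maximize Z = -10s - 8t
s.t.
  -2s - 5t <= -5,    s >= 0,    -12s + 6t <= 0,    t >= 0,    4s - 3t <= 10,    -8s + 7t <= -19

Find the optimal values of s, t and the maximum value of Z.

s = 65/27, t = 1/27, maximum Z = -658/27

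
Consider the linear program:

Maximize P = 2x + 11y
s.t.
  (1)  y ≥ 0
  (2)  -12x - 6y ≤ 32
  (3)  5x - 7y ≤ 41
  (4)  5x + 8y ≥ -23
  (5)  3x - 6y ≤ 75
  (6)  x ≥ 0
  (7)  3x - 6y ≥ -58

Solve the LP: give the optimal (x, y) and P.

x = 652/9, y = 413/9, maximum P = 1949/3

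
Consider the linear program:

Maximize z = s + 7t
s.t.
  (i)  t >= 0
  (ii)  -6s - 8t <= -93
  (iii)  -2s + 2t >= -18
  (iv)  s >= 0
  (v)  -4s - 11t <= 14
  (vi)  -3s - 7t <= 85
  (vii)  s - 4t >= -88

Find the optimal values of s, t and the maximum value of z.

s = 124/3, t = 97/3, maximum z = 803/3

Vertices and z = s + 7t:
  (165/14, 39/14) → z = 219/7
  (0, 93/8) → z = 651/8
  (124/3, 97/3) → z = 803/3
  (0, 22) → z = 154

At the optimal vertex, -2s + 2t = -18 and s - 4t = -88.
Solving simultaneously gives s = 124/3, t = 97/3.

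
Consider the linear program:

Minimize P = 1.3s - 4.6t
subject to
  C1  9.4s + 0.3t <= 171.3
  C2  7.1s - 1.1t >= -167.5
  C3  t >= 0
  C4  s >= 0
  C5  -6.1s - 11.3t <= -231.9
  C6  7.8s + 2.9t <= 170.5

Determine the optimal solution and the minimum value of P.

Feasible corners and P = 1.3s - 4.6t:
  (0, 2319/113) → P = -53337/565
  (0, 1705/29) → P = -7843/29
  (125414/7045, 76877/7045) → P = -190596/7045

The binding constraints are s = 0 and 7.8s + 2.9t = 170.5.
Solving simultaneously gives s = 0, t = 1705/29.

s = 0, t = 1705/29, minimum P = -7843/29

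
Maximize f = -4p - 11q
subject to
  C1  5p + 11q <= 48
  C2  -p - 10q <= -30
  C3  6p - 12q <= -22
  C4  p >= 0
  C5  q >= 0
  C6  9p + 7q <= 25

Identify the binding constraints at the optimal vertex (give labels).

Feasible corners and f = -4p - 11q:
  (0, 3) → f = -33
  (40/83, 245/83) → f = -2855/83
  (0, 25/7) → f = -275/7

The maximum is at (0, 3). Substituting into each constraint, equality holds for C2 and C4; the remaining constraints have slack.

C2 and C4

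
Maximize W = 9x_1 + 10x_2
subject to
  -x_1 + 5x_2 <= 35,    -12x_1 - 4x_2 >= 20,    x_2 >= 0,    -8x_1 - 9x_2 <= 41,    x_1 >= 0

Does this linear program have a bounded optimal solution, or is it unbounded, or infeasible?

The boundaries -x_1 + 5x_2 = 35 and -12x_1 - 4x_2 = 20 meet at (-15/4, 25/4), but that point violates x_1 ≥ 0. Every candidate vertex is excluded by some other constraint, so the feasible region is empty.

infeasible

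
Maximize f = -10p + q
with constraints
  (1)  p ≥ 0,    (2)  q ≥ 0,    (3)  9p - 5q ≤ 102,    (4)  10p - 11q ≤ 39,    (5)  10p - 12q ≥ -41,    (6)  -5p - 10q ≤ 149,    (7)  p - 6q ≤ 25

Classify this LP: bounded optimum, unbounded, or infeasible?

bounded optimum

Corner points and f = -10p + q:
  (0, 0) → f = 0
  (0, 41/12) → f = 41/12
  (39/10, 0) → f = -39
  (927/49, 669/49) → f = -8601/49
  (1429/58, 1389/58) → f = -12901/58
The feasible region has finitely many vertices and no improving ray; the maximum is 41/12 at (0, 41/12).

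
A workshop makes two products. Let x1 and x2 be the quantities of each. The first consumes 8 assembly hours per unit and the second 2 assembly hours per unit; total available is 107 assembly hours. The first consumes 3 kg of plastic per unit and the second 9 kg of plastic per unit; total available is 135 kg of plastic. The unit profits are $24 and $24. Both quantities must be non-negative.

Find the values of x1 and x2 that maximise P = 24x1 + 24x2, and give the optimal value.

x1 = 21/2, x2 = 23/2, maximum P = 528

Feasible corners and P = 24x1 + 24x2:
  (0, 0) → P = 0
  (0, 15) → P = 360
  (107/8, 0) → P = 321
  (21/2, 23/2) → P = 528

At the optimal vertex, 8x1 + 2x2 = 107 and 3x1 + 9x2 = 135.
Solving simultaneously gives x1 = 21/2, x2 = 23/2.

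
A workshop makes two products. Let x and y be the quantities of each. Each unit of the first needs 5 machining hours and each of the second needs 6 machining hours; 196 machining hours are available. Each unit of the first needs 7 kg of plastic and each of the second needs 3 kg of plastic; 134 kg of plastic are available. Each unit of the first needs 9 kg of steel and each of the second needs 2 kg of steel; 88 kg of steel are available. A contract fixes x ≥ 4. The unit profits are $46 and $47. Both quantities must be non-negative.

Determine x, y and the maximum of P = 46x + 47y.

x = 4, y = 26, maximum P = 1406

The optimum lies where 9x + 2y = 88 and x = 4.
Solving simultaneously gives x = 4, y = 26.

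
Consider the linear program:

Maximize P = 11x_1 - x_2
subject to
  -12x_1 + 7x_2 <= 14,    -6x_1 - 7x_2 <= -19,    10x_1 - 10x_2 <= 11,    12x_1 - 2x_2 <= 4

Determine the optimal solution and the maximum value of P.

Corner points and P = 11x_1 - x_2:
  (5/18, 52/21) → P = 73/126
  (14/15, 18/5) → P = 20/3
  (11/16, 17/8) → P = 87/16

x_1 = 14/15, x_2 = 18/5, maximum P = 20/3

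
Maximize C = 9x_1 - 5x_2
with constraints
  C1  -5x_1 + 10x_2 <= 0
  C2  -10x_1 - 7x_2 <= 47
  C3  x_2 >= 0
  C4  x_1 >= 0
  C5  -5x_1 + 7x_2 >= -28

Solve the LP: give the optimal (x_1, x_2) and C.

Extreme points and C = 9x_1 - 5x_2:
  (0, 0) → C = 0
  (56/3, 28/3) → C = 364/3
  (28/5, 0) → C = 252/5

The optimum lies where -5x_1 + 10x_2 = 0 and -5x_1 + 7x_2 = -28.
Solving simultaneously gives x_1 = 56/3, x_2 = 28/3.

x_1 = 56/3, x_2 = 28/3, maximum C = 364/3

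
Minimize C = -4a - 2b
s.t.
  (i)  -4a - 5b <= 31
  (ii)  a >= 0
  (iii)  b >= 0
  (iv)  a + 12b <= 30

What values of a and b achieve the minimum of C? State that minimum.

Feasible corners and C = -4a - 2b:
  (0, 0) → C = 0
  (0, 5/2) → C = -5
  (30, 0) → C = -120

a = 30, b = 0, minimum C = -120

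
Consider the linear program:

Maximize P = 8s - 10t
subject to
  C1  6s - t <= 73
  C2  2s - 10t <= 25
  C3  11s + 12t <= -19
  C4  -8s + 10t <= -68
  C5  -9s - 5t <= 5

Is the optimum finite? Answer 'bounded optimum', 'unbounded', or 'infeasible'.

The boundaries 6s - t = 73 and 2s - 10t = 25 meet at (705/58, -2/29), but that point violates 11s + 12t ≤ -19. Every candidate vertex is excluded by some other constraint, so the feasible region is empty.

infeasible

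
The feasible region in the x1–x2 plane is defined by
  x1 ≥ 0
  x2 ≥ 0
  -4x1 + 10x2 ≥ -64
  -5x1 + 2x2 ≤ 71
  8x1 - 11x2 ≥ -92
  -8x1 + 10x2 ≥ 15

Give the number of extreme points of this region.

Pairwise boundary intersections that survive every other constraint:
  (0, 92/11)
  (0, 3/2)
  (755/8, 77)

3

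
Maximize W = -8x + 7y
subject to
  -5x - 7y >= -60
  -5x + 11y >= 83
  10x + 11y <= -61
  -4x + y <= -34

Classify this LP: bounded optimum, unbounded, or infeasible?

infeasible

The boundaries -5x - 7y = -60 and 10x + 11y = -61 meet at (-1087/15, 181/3), but that point violates -4x + y ≤ -34. Every candidate vertex is excluded by some other constraint, so the feasible region is empty.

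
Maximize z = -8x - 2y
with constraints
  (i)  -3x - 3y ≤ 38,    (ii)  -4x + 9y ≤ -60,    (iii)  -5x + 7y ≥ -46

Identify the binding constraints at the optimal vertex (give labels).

(i) and (ii)

Extreme points and z = -8x - 2y:
  (-54/13, -332/39) → z = 1960/39
  (-32/9, -82/9) → z = 140/3
  (-6/17, -116/17) → z = 280/17

The maximum is at (-54/13, -332/39). Substituting into each constraint, equality holds for (i) and (ii); the remaining constraints have slack.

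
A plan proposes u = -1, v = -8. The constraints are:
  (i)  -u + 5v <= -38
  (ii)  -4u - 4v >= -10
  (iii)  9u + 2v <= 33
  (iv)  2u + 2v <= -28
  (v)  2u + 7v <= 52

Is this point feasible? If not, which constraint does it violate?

not feasible — violates (iv)

Constraint (iv): 2u + 2v = -18, which is not ≤ -28. All other constraints are satisfied.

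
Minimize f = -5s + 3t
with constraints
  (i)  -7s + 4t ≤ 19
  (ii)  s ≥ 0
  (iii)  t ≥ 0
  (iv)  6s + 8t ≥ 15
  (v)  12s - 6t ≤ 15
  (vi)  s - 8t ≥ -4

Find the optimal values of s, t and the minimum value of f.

s = 35/22, t = 15/22, minimum f = -65/11

Feasible corners and f = -5s + 3t:
  (35/22, 15/22) → f = -65/11
  (11/7, 39/56) → f = -323/56
  (8/5, 7/10) → f = -59/10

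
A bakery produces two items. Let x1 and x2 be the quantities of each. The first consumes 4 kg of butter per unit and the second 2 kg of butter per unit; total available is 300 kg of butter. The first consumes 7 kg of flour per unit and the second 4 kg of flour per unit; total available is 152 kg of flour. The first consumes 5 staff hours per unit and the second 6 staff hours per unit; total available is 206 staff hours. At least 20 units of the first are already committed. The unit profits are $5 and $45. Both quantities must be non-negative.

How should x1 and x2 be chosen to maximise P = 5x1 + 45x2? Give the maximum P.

x1 = 20, x2 = 3, maximum P = 235

Extreme points and P = 5x1 + 45x2:
  (152/7, 0) → P = 760/7
  (20, 0) → P = 100
  (20, 3) → P = 235

The optimum lies where 7x1 + 4x2 = 152 and x1 = 20.
Solving simultaneously gives x1 = 20, x2 = 3.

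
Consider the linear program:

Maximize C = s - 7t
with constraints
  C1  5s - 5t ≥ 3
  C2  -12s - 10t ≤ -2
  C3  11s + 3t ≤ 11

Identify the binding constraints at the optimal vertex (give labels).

Corner points and C = s - 7t:
  (4/11, -13/55) → C = 111/55
  (32/35, 11/35) → C = -9/7
  (52/37, -55/37) → C = 437/37

The maximum is at (52/37, -55/37). Substituting into each constraint, equality holds for C2 and C3; the remaining constraints have slack.

C2 and C3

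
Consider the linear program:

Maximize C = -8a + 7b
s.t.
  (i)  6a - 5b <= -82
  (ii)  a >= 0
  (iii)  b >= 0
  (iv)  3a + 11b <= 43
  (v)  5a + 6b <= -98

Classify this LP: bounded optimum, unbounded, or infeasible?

The boundaries b = 0 and 5a + 6b = -98 meet at (-98/5, 0), but that point violates a ≥ 0. Every candidate vertex is excluded by some other constraint, so the feasible region is empty.

infeasible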